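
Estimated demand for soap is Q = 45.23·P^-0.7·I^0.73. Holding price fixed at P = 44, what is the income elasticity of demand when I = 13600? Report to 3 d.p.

0.730

For a multiplicative demand Q = A·P^α·I^β, the income elasticity is β everywhere.
Here β = 0.73, so η = 0.730.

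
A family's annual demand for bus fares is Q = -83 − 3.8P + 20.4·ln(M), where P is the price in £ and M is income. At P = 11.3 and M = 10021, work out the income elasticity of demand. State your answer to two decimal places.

At P = 11.3, M = 10021: Q = 61.994.
Holding P constant, ∂Q/∂M = 20.4/M = 0.00203572.
η_M = (∂Q/∂M)·(M/Q) = 0.00203572 × (10021/61.994) = 0.33.

0.33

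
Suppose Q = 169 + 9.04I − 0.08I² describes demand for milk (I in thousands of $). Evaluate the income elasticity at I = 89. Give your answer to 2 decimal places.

At I = 89: Q = 339.8800.
dQ/dI = 9.04 − 0.16I = -5.20000.
η = (dQ/dI)·(I/Q) = -5.20000 × (89/339.8800) = -1.36.

-1.36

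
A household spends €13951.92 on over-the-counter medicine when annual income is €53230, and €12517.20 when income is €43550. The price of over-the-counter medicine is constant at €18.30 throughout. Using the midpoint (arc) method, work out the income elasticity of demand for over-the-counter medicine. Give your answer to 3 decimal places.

With a constant price, Q₁ = 13951.92/18.30 = 762.400 and Q₂ = 12517.20/18.30 = 684.000 (equivalently, work directly with expenditure since P cancels).
Midpoint %ΔQ = (12517.20 − 13951.92)/13234.56 = -0.10841; midpoint %ΔI = (43550 − 53230)/48390 = -0.20004.
η = -0.10841 / -0.20004 = 0.542.

0.542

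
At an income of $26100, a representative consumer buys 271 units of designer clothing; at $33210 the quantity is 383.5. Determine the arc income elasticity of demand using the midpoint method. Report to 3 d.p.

ΔQ = 383.5 − 271 = 112.5; midpoint Q̄ = (271 + 383.5)/2 = 327.25.
ΔI = 33210 − 26100 = 7110; midpoint Ī = (26100 + 33210)/2 = 29655.
η = (ΔQ/Q̄) ÷ (ΔI/Ī) = (112.5/327.25) ÷ (7110/29655) = 1.434.

1.434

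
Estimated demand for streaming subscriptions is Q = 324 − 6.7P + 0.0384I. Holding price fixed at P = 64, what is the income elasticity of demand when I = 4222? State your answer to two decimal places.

At P = 64, I = 4222: Q = 57.325.
Holding P constant, ∂Q/∂I = 0.0384.
η_I = (∂Q/∂I)·(I/Q) = 0.0384 × (4222/57.325) = 2.83.

2.83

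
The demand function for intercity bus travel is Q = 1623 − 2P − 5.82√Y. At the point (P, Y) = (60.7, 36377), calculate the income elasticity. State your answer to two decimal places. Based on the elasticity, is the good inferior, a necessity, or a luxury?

-1.42 (inferior good)

At P = 60.7, Y = 36377: Q = 391.566.
Holding P constant, ∂Q/∂Y = -5.82/(2√Y) = -0.0152574.
η_Y = (∂Q/∂Y)·(Y/Q) = -0.0152574 × (36377/391.566) = -1.42.
Since η < 0, this is an inferior good.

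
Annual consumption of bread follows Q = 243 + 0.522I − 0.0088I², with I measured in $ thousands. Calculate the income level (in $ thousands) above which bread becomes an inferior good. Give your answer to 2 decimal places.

29.66

dQ/dI = 0.522 − 0.0176I.
The good is inferior where dQ/dI < 0. Setting dQ/dI = 0 gives I = 0.522 / 0.0176 = 29.66.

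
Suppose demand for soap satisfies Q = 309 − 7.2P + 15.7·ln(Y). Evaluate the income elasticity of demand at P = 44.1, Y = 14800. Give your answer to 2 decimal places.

At P = 44.1, Y = 14800: Q = 142.237.
Holding P constant, ∂Q/∂Y = 15.7/Y = 0.00106081.
η_Y = (∂Q/∂Y)·(Y/Q) = 0.00106081 × (14800/142.237) = 0.11.

0.11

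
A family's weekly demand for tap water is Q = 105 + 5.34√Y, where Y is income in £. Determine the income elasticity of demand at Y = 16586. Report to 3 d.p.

At Y = 16586: Q = 792.721.
dQ/dY = 5.34/(2√Y) = 0.020732 at this income.
η = (dQ/dY)·(Y/Q) = 0.020732 × (16586/792.721) = 0.434.

0.434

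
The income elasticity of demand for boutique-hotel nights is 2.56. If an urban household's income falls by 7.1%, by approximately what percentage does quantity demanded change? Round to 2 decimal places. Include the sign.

%ΔQ ≈ η × %ΔI = 2.56 × (-7.1%) = -18.18%.

-18.18%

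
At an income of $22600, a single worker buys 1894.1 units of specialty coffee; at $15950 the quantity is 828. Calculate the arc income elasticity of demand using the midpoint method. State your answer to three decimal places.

ΔQ = 828 − 1894.1 = -1066.1; midpoint Q̄ = (1894.1 + 828)/2 = 1361.05.
ΔI = 15950 − 22600 = -6650; midpoint Ī = (22600 + 15950)/2 = 19275.
η = (ΔQ/Q̄) ÷ (ΔI/Ī) = (-1066.1/1361.05) ÷ (-6650/19275) = 2.270.

2.270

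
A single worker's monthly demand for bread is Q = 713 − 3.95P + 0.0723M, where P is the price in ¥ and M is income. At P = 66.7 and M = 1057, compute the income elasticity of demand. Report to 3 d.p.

0.145

At P = 66.7, M = 1057: Q = 525.956.
Holding P constant, ∂Q/∂M = 0.0723.
η_M = (∂Q/∂M)·(M/Q) = 0.0723 × (1057/525.956) = 0.145.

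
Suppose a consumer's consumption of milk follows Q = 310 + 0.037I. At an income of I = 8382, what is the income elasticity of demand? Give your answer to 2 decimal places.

At I = 8382: Q = 620.134.
dQ/dI = 0.037.
η = (dQ/dI)·(I/Q) = 0.037 × (8382/620.134) = 0.50.

0.50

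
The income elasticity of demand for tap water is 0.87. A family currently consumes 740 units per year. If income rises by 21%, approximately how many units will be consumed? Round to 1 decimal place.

875.2

%ΔQ ≈ η × %ΔI = 0.87 × 21% = 18.27%.
New Q ≈ 740 × (1 + 0.1827) = 875.2.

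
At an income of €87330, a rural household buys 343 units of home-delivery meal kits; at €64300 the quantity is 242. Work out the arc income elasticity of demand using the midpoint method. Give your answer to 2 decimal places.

1.14

ΔQ = 242 − 343 = -101; midpoint Q̄ = (343 + 242)/2 = 292.5.
ΔI = 64300 − 87330 = -23030; midpoint Ī = (87330 + 64300)/2 = 75815.
η = (ΔQ/Q̄) ÷ (ΔI/Ī) = (-101/292.5) ÷ (-23030/75815) = 1.14.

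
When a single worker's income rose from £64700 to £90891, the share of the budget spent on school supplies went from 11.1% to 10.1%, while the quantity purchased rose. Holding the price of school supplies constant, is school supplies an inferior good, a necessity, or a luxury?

Quantity rises but the budget share falls as income rises, so 0 < η < 1.

necessity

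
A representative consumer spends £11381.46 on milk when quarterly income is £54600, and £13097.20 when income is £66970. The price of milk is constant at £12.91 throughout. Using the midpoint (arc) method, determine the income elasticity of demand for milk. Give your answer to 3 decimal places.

0.689

With a constant price, Q₁ = 11381.46/12.91 = 881.600 and Q₂ = 13097.20/12.91 = 1014.500 (equivalently, work directly with expenditure since P cancels).
Midpoint %ΔQ = (13097.20 − 11381.46)/12239.33 = 0.14018; midpoint %ΔI = (66970 − 54600)/60785 = 0.20350.
η = 0.14018 / 0.20350 = 0.689.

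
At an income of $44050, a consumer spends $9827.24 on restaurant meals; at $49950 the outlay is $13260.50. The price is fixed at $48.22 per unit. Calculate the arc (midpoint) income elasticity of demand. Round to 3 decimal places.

2.369

With a constant price, Q₁ = 9827.24/48.22 = 203.800 and Q₂ = 13260.50/48.22 = 275.000 (equivalently, work directly with expenditure since P cancels).
Midpoint %ΔQ = (13260.50 − 9827.24)/11543.87 = 0.29741; midpoint %ΔI = (49950 − 44050)/47000 = 0.12553.
η = 0.29741 / 0.12553 = 2.369.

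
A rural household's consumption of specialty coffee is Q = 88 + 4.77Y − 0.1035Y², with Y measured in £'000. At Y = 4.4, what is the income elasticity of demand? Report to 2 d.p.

0.16

At Y = 4.4: Q = 106.9842.
dQ/dY = 4.77 − 0.207Y = 3.85920.
η = (dQ/dY)·(Y/Q) = 3.85920 × (4.4/106.9842) = 0.16.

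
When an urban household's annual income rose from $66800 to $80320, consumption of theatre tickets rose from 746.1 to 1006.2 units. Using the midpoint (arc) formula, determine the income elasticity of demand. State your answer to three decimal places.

1.615

ΔQ = 1006.2 − 746.1 = 260.1; midpoint Q̄ = (746.1 + 1006.2)/2 = 876.15.
ΔI = 80320 − 66800 = 13520; midpoint Ī = (66800 + 80320)/2 = 73560.
η = (ΔQ/Q̄) ÷ (ΔI/Ī) = (260.1/876.15) ÷ (13520/73560) = 1.615.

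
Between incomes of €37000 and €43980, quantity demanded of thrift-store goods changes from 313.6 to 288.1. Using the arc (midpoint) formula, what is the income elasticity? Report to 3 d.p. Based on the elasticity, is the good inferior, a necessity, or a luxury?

-0.492 (inferior good)

ΔQ = 288.1 − 313.6 = -25.5; midpoint Q̄ = (313.6 + 288.1)/2 = 300.85.
ΔI = 43980 − 37000 = 6980; midpoint Ī = (37000 + 43980)/2 = 40490.
η = (ΔQ/Q̄) ÷ (ΔI/Ī) = (-25.5/300.85) ÷ (6980/40490) = -0.492.
η < 0 ⇒ inferior good.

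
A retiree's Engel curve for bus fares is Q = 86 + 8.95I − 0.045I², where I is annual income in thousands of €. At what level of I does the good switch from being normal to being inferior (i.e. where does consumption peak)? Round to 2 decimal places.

dQ/dI = 8.95 − 0.09I.
The good is inferior where dQ/dI < 0. Setting dQ/dI = 0 gives I = 8.95 / 0.09 = 99.44.

99.44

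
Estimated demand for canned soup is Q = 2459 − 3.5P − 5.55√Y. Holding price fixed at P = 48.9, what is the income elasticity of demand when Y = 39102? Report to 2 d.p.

At P = 48.9, Y = 39102: Q = 1190.380.
Holding P constant, ∂Q/∂Y = -5.55/(2√Y) = -0.0140334.
η_Y = (∂Q/∂Y)·(Y/Q) = -0.0140334 × (39102/1190.380) = -0.46.

-0.46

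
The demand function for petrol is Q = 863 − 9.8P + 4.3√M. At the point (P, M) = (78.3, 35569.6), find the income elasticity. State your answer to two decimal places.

At P = 78.3, M = 35569.6: Q = 906.636.
Holding P constant, ∂Q/∂M = 4.3/(2√M) = 0.0113998.
η_M = (∂Q/∂M)·(M/Q) = 0.0113998 × (35569.6/906.636) = 0.45.

0.45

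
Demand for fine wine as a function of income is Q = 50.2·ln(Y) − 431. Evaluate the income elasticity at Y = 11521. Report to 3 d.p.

1.305

At Y = 11521: Q = 38.467.
dQ/dY = 50.2/Y = 0.00435726 at this income.
η = (dQ/dY)·(Y/Q) = 0.00435726 × (11521/38.467) = 1.305.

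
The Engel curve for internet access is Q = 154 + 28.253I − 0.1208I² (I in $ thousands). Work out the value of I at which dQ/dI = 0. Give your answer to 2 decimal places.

116.94

dQ/dI = 28.253 − 0.2416I.
The good is inferior where dQ/dI < 0. Setting dQ/dI = 0 gives I = 28.253 / 0.2416 = 116.94.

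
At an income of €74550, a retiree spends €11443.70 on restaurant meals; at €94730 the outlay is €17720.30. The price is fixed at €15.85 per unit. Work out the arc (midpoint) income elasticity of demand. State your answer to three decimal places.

With a constant price, Q₁ = 11443.70/15.85 = 722.000 and Q₂ = 17720.30/15.85 = 1118.000 (equivalently, work directly with expenditure since P cancels).
Midpoint %ΔQ = (17720.30 − 11443.70)/14582.00 = 0.43043; midpoint %ΔI = (94730 − 74550)/84640 = 0.23842.
η = 0.43043 / 0.23842 = 1.805.

1.805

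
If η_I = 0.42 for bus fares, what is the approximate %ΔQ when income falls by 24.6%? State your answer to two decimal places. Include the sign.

%ΔQ ≈ η × %ΔI = 0.42 × (-24.6%) = -10.33%.

-10.33%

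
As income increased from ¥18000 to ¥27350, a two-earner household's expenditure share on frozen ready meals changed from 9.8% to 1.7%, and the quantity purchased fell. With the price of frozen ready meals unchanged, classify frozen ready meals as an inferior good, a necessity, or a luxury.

Quantity demanded falls as income rises, so η < 0.

inferior good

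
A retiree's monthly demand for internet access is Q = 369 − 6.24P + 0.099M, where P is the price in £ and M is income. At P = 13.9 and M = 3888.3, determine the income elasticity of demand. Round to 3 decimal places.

At P = 13.9, M = 3888.3: Q = 667.206.
Holding P constant, ∂Q/∂M = 0.099.
η_M = (∂Q/∂M)·(M/Q) = 0.099 × (3888.3/667.206) = 0.577.

0.577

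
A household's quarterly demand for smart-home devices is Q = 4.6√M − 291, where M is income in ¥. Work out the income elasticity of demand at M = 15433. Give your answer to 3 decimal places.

At M = 15433: Q = 280.456.
dQ/dM = 4.6/(2√M) = 0.0185141 at this income.
η = (dQ/dM)·(M/Q) = 0.0185141 × (15433/280.456) = 1.019.

1.019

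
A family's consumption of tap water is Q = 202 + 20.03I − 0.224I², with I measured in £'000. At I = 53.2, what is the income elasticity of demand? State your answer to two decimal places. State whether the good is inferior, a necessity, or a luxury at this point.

At I = 53.2: Q = 633.6222.
dQ/dI = 20.03 − 0.448I = -3.80360.
η = (dQ/dI)·(I/Q) = -3.80360 × (53.2/633.6222) = -0.32.
η < 0 ⇒ inferior good.

-0.32 (inferior good)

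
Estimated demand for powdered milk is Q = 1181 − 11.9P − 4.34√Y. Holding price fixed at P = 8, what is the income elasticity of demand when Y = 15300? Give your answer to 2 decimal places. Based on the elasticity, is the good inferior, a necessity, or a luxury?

At P = 8, Y = 15300: Q = 548.972.
Holding P constant, ∂Q/∂Y = -4.34/(2√Y) = -0.0175434.
η_Y = (∂Q/∂Y)·(Y/Q) = -0.0175434 × (15300/548.972) = -0.49.
Since η < 0, this is an inferior good.

-0.49 (inferior good)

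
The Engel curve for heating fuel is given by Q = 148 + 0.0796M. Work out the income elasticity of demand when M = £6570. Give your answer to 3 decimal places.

0.779

At M = 6570: Q = 670.972.
dQ/dM = 0.0796.
η = (dQ/dM)·(M/Q) = 0.0796 × (6570/670.972) = 0.779.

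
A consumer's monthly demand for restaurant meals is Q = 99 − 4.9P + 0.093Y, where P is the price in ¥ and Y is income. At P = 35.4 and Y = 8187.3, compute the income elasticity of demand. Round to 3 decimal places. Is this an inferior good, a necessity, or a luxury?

1.108 (luxury)

At P = 35.4, Y = 8187.3: Q = 686.959.
Holding P constant, ∂Q/∂Y = 0.093.
η_Y = (∂Q/∂Y)·(Y/Q) = 0.093 × (8187.3/686.959) = 1.108.
Since η > 1, this is a luxury.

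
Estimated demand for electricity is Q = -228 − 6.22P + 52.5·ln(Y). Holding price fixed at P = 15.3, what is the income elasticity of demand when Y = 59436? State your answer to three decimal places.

At P = 15.3, Y = 59436: Q = 253.948.
Holding P constant, ∂Q/∂Y = 52.5/Y = 0.000883303.
η_Y = (∂Q/∂Y)·(Y/Q) = 0.000883303 × (59436/253.948) = 0.207.

0.207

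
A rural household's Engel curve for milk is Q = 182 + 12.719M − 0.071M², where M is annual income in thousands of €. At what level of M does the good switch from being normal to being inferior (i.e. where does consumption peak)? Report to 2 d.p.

dQ/dM = 12.719 − 0.142M.
The good is inferior where dQ/dM < 0. Setting dQ/dM = 0 gives M = 12.719 / 0.142 = 89.57.

89.57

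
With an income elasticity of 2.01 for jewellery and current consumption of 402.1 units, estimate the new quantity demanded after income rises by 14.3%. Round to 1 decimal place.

517.7

%ΔQ ≈ η × %ΔI = 2.01 × 14.3% = 28.743%.
New Q ≈ 402.1 × (1 + 0.28743) = 517.7.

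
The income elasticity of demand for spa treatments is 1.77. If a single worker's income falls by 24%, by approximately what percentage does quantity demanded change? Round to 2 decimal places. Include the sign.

-42.48%

%ΔQ ≈ η × %ΔI = 1.77 × (-24%) = -42.48%.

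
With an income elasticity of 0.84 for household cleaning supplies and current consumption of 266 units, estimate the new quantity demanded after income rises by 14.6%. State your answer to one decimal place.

298.6

%ΔQ ≈ η × %ΔI = 0.84 × 14.6% = 12.264%.
New Q ≈ 266 × (1 + 0.12264) = 298.6.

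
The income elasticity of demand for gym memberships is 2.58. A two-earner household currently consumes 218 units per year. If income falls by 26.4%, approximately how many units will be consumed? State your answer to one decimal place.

%ΔQ ≈ η × %ΔI = 2.58 × (-26.4%) = -68.112%.
New Q ≈ 218 × (1 − 0.68112) = 69.5.

69.5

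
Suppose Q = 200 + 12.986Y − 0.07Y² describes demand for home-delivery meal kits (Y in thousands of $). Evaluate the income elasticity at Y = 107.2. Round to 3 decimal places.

-0.275

At Y = 107.2: Q = 787.6704.
dQ/dY = 12.986 − 0.14Y = -2.02200.
η = (dQ/dY)·(Y/Q) = -2.02200 × (107.2/787.6704) = -0.275.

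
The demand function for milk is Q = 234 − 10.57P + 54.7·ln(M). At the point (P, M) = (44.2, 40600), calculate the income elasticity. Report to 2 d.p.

0.16

At P = 44.2, M = 40600: Q = 347.256.
Holding P constant, ∂Q/∂M = 54.7/M = 0.00134729.
η_M = (∂Q/∂M)·(M/Q) = 0.00134729 × (40600/347.256) = 0.16.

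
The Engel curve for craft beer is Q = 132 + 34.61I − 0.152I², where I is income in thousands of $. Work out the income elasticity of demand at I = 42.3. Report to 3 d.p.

At I = 42.3: Q = 1324.0309.
dQ/dI = 34.61 − 0.304I = 21.75080.
η = (dQ/dI)·(I/Q) = 21.75080 × (42.3/1324.0309) = 0.695.

0.695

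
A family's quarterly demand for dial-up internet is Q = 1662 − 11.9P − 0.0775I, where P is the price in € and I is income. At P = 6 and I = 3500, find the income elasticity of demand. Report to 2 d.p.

-0.21

At P = 6, I = 3500: Q = 1319.350.
Holding P constant, ∂Q/∂I = −0.0775.
η_I = (∂Q/∂I)·(I/Q) = -0.0775 × (3500/1319.350) = -0.21.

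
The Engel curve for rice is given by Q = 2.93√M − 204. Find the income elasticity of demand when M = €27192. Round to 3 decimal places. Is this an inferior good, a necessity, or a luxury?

At M = 27192: Q = 279.157.
dQ/dM = 2.93/(2√M) = 0.00888417 at this income.
η = (dQ/dM)·(M/Q) = 0.00888417 × (27192/279.157) = 0.865.
Since 0 < η < 1, the good is a necessity.

0.865 (necessity)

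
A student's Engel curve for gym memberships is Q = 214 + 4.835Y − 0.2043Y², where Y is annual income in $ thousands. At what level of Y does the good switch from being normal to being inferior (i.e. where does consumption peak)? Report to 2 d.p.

dQ/dY = 4.835 − 0.4086Y.
The good is inferior where dQ/dY < 0. Setting dQ/dY = 0 gives Y = 4.835 / 0.4086 = 11.83.

11.83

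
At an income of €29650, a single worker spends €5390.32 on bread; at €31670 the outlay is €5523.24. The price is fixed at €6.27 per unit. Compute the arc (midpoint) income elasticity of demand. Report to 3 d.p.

With a constant price, Q₁ = 5390.32/6.27 = 859.700 and Q₂ = 5523.24/6.27 = 880.900 (equivalently, work directly with expenditure since P cancels).
Midpoint %ΔQ = (5523.24 − 5390.32)/5456.78 = 0.02436; midpoint %ΔI = (31670 − 29650)/30660 = 0.06588.
η = 0.02436 / 0.06588 = 0.370.

0.370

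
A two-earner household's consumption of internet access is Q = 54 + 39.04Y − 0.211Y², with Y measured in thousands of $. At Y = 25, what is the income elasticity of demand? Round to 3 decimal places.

0.793

At Y = 25: Q = 898.1250.
dQ/dY = 39.04 − 0.422Y = 28.49000.
η = (dQ/dY)·(Y/Q) = 28.49000 × (25/898.1250) = 0.793.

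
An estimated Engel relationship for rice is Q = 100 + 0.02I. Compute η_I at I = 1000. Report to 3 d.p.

0.167

At I = 1000: Q = 120.000.
dQ/dI = 0.02.
η = (dQ/dI)·(I/Q) = 0.02 × (1000/120.000) = 0.167.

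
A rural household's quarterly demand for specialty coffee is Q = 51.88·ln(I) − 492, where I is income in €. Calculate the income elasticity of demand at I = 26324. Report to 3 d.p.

1.439

At I = 26324: Q = 36.047.
dQ/dI = 51.88/I = 0.00197083 at this income.
η = (dQ/dI)·(I/Q) = 0.00197083 × (26324/36.047) = 1.439.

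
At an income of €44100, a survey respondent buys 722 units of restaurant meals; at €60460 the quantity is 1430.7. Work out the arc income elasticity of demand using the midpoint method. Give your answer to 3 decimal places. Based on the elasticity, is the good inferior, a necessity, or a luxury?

2.104 (luxury)

ΔQ = 1430.7 − 722 = 708.7; midpoint Q̄ = (722 + 1430.7)/2 = 1076.35.
ΔI = 60460 − 44100 = 16360; midpoint Ī = (44100 + 60460)/2 = 52280.
η = (ΔQ/Q̄) ÷ (ΔI/Ī) = (708.7/1076.35) ÷ (16360/52280) = 2.104.
η > 1 ⇒ luxury.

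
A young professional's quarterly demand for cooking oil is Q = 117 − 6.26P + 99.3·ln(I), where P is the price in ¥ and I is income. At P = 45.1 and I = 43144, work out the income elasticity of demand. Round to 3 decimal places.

0.111

At P = 45.1, I = 43144: Q = 894.433.
Holding P constant, ∂Q/∂I = 99.3/I = 0.00230159.
η_I = (∂Q/∂I)·(I/Q) = 0.00230159 × (43144/894.433) = 0.111.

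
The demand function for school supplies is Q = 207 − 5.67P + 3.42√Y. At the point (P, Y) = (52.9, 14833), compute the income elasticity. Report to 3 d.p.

0.644

At P = 52.9, Y = 14833: Q = 323.582.
Holding P constant, ∂Q/∂Y = 3.42/(2√Y) = 0.0140405.
η_Y = (∂Q/∂Y)·(Y/Q) = 0.0140405 × (14833/323.582) = 0.644.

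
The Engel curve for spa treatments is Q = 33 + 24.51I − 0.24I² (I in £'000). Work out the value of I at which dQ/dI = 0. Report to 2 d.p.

51.06

dQ/dI = 24.51 − 0.48I.
The good is inferior where dQ/dI < 0. Setting dQ/dI = 0 gives I = 24.51 / 0.48 = 51.06.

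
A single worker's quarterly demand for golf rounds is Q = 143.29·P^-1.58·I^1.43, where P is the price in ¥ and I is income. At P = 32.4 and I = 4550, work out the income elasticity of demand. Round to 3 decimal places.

For a multiplicative demand Q = A·P^α·I^β, the income elasticity is β everywhere.
Here β = 1.43, so η = 1.430.

1.430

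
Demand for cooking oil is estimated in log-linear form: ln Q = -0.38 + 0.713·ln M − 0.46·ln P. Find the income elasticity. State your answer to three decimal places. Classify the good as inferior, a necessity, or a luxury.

In a log-linear demand, the coefficient on ln M is the income elasticity.
So η = 0.713.
0 < η < 1 ⇒ necessity.

0.713 (necessity)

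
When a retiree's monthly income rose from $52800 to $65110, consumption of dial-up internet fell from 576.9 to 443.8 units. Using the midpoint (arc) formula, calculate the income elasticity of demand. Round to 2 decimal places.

ΔQ = 443.8 − 576.9 = -133.1; midpoint Q̄ = (576.9 + 443.8)/2 = 510.35.
ΔI = 65110 − 52800 = 12310; midpoint Ī = (52800 + 65110)/2 = 58955.
η = (ΔQ/Q̄) ÷ (ΔI/Ī) = (-133.1/510.35) ÷ (12310/58955) = -1.25.

-1.25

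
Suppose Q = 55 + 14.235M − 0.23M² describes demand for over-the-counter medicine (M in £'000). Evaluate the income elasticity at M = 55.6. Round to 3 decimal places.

At M = 55.6: Q = 135.4532.
dQ/dM = 14.235 − 0.46M = -11.34100.
η = (dQ/dM)·(M/Q) = -11.34100 × (55.6/135.4532) = -4.655.

-4.655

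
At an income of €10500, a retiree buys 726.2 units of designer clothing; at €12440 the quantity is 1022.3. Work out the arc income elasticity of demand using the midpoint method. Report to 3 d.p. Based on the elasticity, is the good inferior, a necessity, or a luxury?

2.002 (luxury)

ΔQ = 1022.3 − 726.2 = 296.1; midpoint Q̄ = (726.2 + 1022.3)/2 = 874.25.
ΔI = 12440 − 10500 = 1940; midpoint Ī = (10500 + 12440)/2 = 11470.
η = (ΔQ/Q̄) ÷ (ΔI/Ī) = (296.1/874.25) ÷ (1940/11470) = 2.002.
η > 1 ⇒ luxury.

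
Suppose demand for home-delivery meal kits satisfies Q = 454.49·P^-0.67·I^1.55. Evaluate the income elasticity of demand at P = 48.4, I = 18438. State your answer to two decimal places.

1.55

For a multiplicative demand Q = A·P^α·I^β, the income elasticity is β everywhere.
Here β = 1.55, so η = 1.55.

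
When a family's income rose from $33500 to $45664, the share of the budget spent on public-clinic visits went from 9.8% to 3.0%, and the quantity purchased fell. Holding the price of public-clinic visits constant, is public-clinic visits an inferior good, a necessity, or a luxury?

Quantity demanded falls as income rises, so η < 0.

inferior good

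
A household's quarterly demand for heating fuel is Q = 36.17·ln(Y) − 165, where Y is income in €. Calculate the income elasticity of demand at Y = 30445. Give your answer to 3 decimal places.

At Y = 30445: Q = 208.407.
dQ/dY = 36.17/Y = 0.00118804 at this income.
η = (dQ/dY)·(Y/Q) = 0.00118804 × (30445/208.407) = 0.174.

0.174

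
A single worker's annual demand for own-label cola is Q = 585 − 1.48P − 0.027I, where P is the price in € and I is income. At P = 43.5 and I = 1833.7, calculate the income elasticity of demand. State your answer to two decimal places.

-0.11

At P = 43.5, I = 1833.7: Q = 471.110.
Holding P constant, ∂Q/∂I = −0.027.
η_I = (∂Q/∂I)·(I/Q) = -0.027 × (1833.7/471.110) = -0.11.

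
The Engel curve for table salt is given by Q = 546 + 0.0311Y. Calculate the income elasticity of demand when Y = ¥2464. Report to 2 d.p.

At Y = 2464: Q = 622.630.
dQ/dY = 0.0311.
η = (dQ/dY)·(Y/Q) = 0.0311 × (2464/622.630) = 0.12.

0.12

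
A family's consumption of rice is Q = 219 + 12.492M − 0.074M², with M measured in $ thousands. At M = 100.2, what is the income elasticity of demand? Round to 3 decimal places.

-0.322

At M = 100.2: Q = 727.7354.
dQ/dM = 12.492 − 0.148M = -2.33760.
η = (dQ/dM)·(M/Q) = -2.33760 × (100.2/727.7354) = -0.322.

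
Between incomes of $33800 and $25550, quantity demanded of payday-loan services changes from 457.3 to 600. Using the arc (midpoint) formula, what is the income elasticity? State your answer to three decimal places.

-0.971

ΔQ = 600 − 457.3 = 142.7; midpoint Q̄ = (457.3 + 600)/2 = 528.65.
ΔI = 25550 − 33800 = -8250; midpoint Ī = (33800 + 25550)/2 = 29675.
η = (ΔQ/Q̄) ÷ (ΔI/Ī) = (142.7/528.65) ÷ (-8250/29675) = -0.971.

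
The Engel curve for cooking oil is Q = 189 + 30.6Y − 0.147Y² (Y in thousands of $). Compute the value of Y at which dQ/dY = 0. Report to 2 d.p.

104.08

dQ/dY = 30.6 − 0.294Y.
The good is inferior where dQ/dY < 0. Setting dQ/dY = 0 gives Y = 30.6 / 0.294 = 104.08.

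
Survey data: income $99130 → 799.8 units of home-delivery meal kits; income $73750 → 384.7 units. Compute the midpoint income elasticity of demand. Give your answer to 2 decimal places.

2.39

ΔQ = 384.7 − 799.8 = -415.1; midpoint Q̄ = (799.8 + 384.7)/2 = 592.25.
ΔI = 73750 − 99130 = -25380; midpoint Ī = (99130 + 73750)/2 = 86440.
η = (ΔQ/Q̄) ÷ (ΔI/Ī) = (-415.1/592.25) ÷ (-25380/86440) = 2.39.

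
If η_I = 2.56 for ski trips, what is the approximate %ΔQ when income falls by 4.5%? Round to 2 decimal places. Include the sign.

-11.52%

%ΔQ ≈ η × %ΔI = 2.56 × (-4.5%) = -11.52%.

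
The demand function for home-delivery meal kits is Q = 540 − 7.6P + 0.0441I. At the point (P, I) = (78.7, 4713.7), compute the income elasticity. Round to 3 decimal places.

At P = 78.7, I = 4713.7: Q = 149.754.
Holding P constant, ∂Q/∂I = 0.0441.
η_I = (∂Q/∂I)·(I/Q) = 0.0441 × (4713.7/149.754) = 1.388.

1.388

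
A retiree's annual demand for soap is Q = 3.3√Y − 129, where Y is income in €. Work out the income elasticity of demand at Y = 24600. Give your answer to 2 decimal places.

0.67

At Y = 24600: Q = 388.585.
dQ/dY = 3.3/(2√Y) = 0.01052 at this income.
η = (dQ/dY)·(Y/Q) = 0.01052 × (24600/388.585) = 0.67.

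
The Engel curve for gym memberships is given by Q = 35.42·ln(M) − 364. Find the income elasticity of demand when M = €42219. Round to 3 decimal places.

At M = 42219: Q = 13.245.
dQ/dM = 35.42/M = 0.000838959 at this income.
η = (dQ/dM)·(M/Q) = 0.000838959 × (42219/13.245) = 2.674.

2.674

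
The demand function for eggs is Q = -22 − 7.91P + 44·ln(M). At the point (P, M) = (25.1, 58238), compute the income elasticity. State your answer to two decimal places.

0.17

At P = 25.1, M = 58238: Q = 262.240.
Holding P constant, ∂Q/∂M = 44/M = 0.00075552.
η_M = (∂Q/∂M)·(M/Q) = 0.00075552 × (58238/262.240) = 0.17.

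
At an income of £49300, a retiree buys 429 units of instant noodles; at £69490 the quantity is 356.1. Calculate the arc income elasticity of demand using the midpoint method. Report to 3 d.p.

-0.546

ΔQ = 356.1 − 429 = -72.9; midpoint Q̄ = (429 + 356.1)/2 = 392.55.
ΔI = 69490 − 49300 = 20190; midpoint Ī = (49300 + 69490)/2 = 59395.
η = (ΔQ/Q̄) ÷ (ΔI/Ī) = (-72.9/392.55) ÷ (20190/59395) = -0.546.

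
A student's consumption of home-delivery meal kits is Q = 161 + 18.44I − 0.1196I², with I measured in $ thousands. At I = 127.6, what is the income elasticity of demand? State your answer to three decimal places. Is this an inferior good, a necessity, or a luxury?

-2.721 (inferior good)

At I = 127.6: Q = 566.6455.
dQ/dI = 18.44 − 0.2392I = -12.08192.
η = (dQ/dI)·(I/Q) = -12.08192 × (127.6/566.6455) = -2.721.
η < 0 ⇒ inferior good.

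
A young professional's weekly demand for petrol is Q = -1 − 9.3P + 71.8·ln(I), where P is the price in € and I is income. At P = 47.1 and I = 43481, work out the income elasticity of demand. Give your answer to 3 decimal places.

At P = 47.1, I = 43481: Q = 327.800.
Holding P constant, ∂Q/∂I = 71.8/I = 0.0016513.
η_I = (∂Q/∂I)·(I/Q) = 0.0016513 × (43481/327.800) = 0.219.

0.219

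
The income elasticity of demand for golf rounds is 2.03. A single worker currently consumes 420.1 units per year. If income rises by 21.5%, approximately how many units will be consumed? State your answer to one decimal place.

%ΔQ ≈ η × %ΔI = 2.03 × 21.5% = 43.645%.
New Q ≈ 420.1 × (1 + 0.43645) = 603.5.

603.5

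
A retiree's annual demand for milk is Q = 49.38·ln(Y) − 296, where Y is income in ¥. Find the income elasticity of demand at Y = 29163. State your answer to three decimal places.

At Y = 29163: Q = 211.659.
dQ/dY = 49.38/Y = 0.00169324 at this income.
η = (dQ/dY)·(Y/Q) = 0.00169324 × (29163/211.659) = 0.233.

0.233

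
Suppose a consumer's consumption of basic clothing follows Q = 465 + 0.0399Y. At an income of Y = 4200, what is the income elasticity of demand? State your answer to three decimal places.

At Y = 4200: Q = 632.580.
dQ/dY = 0.0399.
η = (dQ/dY)·(Y/Q) = 0.0399 × (4200/632.580) = 0.265.

0.265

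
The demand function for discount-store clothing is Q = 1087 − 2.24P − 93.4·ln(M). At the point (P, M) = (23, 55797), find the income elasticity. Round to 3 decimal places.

At P = 23, M = 55797: Q = 14.667.
Holding P constant, ∂Q/∂M = -93.4/M = -0.00167393.
η_M = (∂Q/∂M)·(M/Q) = -0.00167393 × (55797/14.667) = -6.368.

-6.368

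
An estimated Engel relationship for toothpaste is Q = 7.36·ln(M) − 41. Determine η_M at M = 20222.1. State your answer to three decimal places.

0.230

At M = 20222.1: Q = 31.971.
dQ/dM = 7.36/M = 0.000363958 at this income.
η = (dQ/dM)·(M/Q) = 0.000363958 × (20222.1/31.971) = 0.230.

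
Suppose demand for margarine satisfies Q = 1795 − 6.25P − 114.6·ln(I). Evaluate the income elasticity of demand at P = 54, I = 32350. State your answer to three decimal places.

-0.428

At P = 54, I = 32350: Q = 267.451.
Holding P constant, ∂Q/∂I = -114.6/I = -0.0035425.
η_I = (∂Q/∂I)·(I/Q) = -0.0035425 × (32350/267.451) = -0.428.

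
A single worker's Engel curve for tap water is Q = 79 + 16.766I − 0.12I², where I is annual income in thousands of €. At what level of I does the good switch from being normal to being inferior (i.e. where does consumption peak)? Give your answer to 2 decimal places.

dQ/dI = 16.766 − 0.24I.
The good is inferior where dQ/dI < 0. Setting dQ/dI = 0 gives I = 16.766 / 0.24 = 69.86.

69.86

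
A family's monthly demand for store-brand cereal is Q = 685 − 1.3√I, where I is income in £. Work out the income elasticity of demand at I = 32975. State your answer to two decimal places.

At I = 32975: Q = 448.933.
dQ/dI = -1.3/(2√I) = -0.00357949 at this income.
η = (dQ/dI)·(I/Q) = -0.00357949 × (32975/448.933) = -0.26.

-0.26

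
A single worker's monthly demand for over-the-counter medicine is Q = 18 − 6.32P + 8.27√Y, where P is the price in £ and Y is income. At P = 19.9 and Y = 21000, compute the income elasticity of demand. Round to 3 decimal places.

At P = 19.9, Y = 21000: Q = 1090.669.
Holding P constant, ∂Q/∂Y = 8.27/(2√Y) = 0.0285342.
η_Y = (∂Q/∂Y)·(Y/Q) = 0.0285342 × (21000/1090.669) = 0.549.

0.549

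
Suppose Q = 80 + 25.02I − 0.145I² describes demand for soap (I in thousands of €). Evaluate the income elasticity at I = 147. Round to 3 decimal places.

At I = 147: Q = 624.6350.
dQ/dI = 25.02 − 0.29I = -17.61000.
η = (dQ/dI)·(I/Q) = -17.61000 × (147/624.6350) = -4.144.

-4.144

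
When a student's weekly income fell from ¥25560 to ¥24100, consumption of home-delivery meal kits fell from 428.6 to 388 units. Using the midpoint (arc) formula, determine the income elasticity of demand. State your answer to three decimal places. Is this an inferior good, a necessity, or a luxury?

ΔQ = 388 − 428.6 = -40.6; midpoint Q̄ = (428.6 + 388)/2 = 408.3.
ΔI = 24100 − 25560 = -1460; midpoint Ī = (25560 + 24100)/2 = 24830.
η = (ΔQ/Q̄) ÷ (ΔI/Ī) = (-40.6/408.3) ÷ (-1460/24830) = 1.691.
η > 1 ⇒ luxury.

1.691 (luxury)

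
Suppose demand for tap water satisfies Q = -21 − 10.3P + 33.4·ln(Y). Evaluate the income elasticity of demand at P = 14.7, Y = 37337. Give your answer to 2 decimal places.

0.19

At P = 14.7, Y = 37337: Q = 179.217.
Holding P constant, ∂Q/∂Y = 33.4/Y = 0.000894555.
η_Y = (∂Q/∂Y)·(Y/Q) = 0.000894555 × (37337/179.217) = 0.19.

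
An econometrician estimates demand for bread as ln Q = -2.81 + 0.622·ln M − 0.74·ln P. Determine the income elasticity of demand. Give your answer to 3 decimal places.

In a log-linear demand, the coefficient on ln M is the income elasticity.
So η = 0.622.

0.622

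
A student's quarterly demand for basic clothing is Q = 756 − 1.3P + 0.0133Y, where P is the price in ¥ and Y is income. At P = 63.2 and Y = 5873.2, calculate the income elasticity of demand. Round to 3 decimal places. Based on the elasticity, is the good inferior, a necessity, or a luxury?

At P = 63.2, Y = 5873.2: Q = 751.954.
Holding P constant, ∂Q/∂Y = 0.0133.
η_Y = (∂Q/∂Y)·(Y/Q) = 0.0133 × (5873.2/751.954) = 0.104.
Since 0 < η < 1, this is a necessity.

0.104 (necessity)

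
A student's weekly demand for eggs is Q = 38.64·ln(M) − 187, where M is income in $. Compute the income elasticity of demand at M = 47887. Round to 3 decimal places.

0.168

At M = 47887: Q = 229.408.
dQ/dM = 38.64/M = 0.0008069 at this income.
η = (dQ/dM)·(M/Q) = 0.0008069 × (47887/229.408) = 0.168.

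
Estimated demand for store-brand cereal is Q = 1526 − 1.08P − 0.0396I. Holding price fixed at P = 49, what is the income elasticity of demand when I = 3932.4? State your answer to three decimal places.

At P = 49, I = 3932.4: Q = 1317.357.
Holding P constant, ∂Q/∂I = −0.0396.
η_I = (∂Q/∂I)·(I/Q) = -0.0396 × (3932.4/1317.357) = -0.118.

-0.118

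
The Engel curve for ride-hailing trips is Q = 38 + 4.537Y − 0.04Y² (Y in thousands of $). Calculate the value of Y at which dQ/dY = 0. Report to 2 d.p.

dQ/dY = 4.537 − 0.08Y.
The good is inferior where dQ/dY < 0. Setting dQ/dY = 0 gives Y = 4.537 / 0.08 = 56.71.

56.71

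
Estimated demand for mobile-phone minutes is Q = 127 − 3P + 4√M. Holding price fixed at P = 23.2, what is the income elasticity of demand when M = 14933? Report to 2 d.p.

At P = 23.2, M = 14933: Q = 546.203.
Holding P constant, ∂Q/∂M = 4/(2√M) = 0.0163665.
η_M = (∂Q/∂M)·(M/Q) = 0.0163665 × (14933/546.203) = 0.45.

0.45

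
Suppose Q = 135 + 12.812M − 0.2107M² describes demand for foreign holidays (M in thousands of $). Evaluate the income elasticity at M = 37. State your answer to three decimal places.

-0.321

At M = 37: Q = 320.5957.
dQ/dM = 12.812 − 0.4214M = -2.77980.
η = (dQ/dM)·(M/Q) = -2.77980 × (37/320.5957) = -0.321.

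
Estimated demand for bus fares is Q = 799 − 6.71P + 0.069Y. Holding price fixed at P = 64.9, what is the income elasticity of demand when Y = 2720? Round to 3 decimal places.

0.340

At P = 64.9, Y = 2720: Q = 551.201.
Holding P constant, ∂Q/∂Y = 0.069.
η_Y = (∂Q/∂Y)·(Y/Q) = 0.069 × (2720/551.201) = 0.340.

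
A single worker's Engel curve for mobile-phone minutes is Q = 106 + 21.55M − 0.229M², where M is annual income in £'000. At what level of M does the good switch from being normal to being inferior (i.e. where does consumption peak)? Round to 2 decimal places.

47.05

dQ/dM = 21.55 − 0.458M.
The good is inferior where dQ/dM < 0. Setting dQ/dM = 0 gives M = 21.55 / 0.458 = 47.05.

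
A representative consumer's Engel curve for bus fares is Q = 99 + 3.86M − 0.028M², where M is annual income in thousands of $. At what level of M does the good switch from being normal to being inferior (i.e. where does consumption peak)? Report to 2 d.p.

dQ/dM = 3.86 − 0.056M.
The good is inferior where dQ/dM < 0. Setting dQ/dM = 0 gives M = 3.86 / 0.056 = 68.93.

68.93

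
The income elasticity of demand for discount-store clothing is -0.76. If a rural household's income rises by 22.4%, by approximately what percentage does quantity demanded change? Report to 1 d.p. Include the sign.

%ΔQ ≈ η × %ΔI = -0.76 × 22.4% = -17.0%.

-17.0%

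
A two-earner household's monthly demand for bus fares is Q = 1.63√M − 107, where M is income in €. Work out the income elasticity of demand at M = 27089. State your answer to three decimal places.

At M = 27089: Q = 161.277.
dQ/dM = 1.63/(2√M) = 0.00495178 at this income.
η = (dQ/dM)·(M/Q) = 0.00495178 × (27089/161.277) = 0.832.

0.832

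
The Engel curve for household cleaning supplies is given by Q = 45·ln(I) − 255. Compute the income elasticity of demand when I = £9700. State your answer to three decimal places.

0.285

At I = 9700: Q = 158.095.
dQ/dI = 45/I = 0.00463918 at this income.
η = (dQ/dI)·(I/Q) = 0.00463918 × (9700/158.095) = 0.285.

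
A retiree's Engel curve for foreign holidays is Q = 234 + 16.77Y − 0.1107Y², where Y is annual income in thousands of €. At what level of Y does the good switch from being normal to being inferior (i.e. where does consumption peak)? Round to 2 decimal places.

dQ/dY = 16.77 − 0.2214Y.
The good is inferior where dQ/dY < 0. Setting dQ/dY = 0 gives Y = 16.77 / 0.2214 = 75.75.

75.75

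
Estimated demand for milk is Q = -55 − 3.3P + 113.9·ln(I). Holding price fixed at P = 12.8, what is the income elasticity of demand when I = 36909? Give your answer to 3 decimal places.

0.103

At P = 12.8, I = 36909: Q = 1100.556.
Holding P constant, ∂Q/∂I = 113.9/I = 0.00308597.
η_I = (∂Q/∂I)·(I/Q) = 0.00308597 × (36909/1100.556) = 0.103.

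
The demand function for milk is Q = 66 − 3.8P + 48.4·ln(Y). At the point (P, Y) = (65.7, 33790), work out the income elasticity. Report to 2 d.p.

At P = 65.7, Y = 33790: Q = 321.051.
Holding P constant, ∂Q/∂Y = 48.4/Y = 0.00143238.
η_Y = (∂Q/∂Y)·(Y/Q) = 0.00143238 × (33790/321.051) = 0.15.

0.15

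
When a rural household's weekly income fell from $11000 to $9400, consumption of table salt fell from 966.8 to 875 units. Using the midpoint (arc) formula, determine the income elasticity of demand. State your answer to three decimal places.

0.635

ΔQ = 875 − 966.8 = -91.8; midpoint Q̄ = (966.8 + 875)/2 = 920.9.
ΔI = 9400 − 11000 = -1600; midpoint Ī = (11000 + 9400)/2 = 10200.
η = (ΔQ/Q̄) ÷ (ΔI/Ī) = (-91.8/920.9) ÷ (-1600/10200) = 0.635.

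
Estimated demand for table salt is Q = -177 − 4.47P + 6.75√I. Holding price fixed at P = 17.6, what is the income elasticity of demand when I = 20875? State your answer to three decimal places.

At P = 17.6, I = 20875: Q = 719.580.
Holding P constant, ∂Q/∂I = 6.75/(2√I) = 0.0233593.
η_I = (∂Q/∂I)·(I/Q) = 0.0233593 × (20875/719.580) = 0.678.

0.678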